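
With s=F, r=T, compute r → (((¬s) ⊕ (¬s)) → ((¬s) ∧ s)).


Substitute s=F, r=T:
¬s = T
¬s = T
(¬s) ⊕ (¬s) = T ⊕ T = F
¬s = T
(¬s) ∧ s = T ∧ F = F
((¬s) ⊕ (¬s)) → ((¬s) ∧ s) = F → F = T
r → (((¬s) ⊕ (¬s)) → ((¬s) ∧ s)) = T → T = T

T


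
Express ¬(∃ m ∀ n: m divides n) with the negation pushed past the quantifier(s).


Negation flips each quantifier (∀↔∃) and negates the inner predicate.
¬(∃ m ∀ n: φ) = ∀ m ∃ n: ¬φ.

∀ m ∃ n: ¬(m divides n)


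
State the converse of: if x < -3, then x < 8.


The converse of (P → Q) is (Q → P). It is not in general equivalent to the original.
Here P = 'x < -3' and Q = 'x < 8'.

If x < 8, then x < -3.


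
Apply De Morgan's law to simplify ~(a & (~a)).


De Morgan: the negation of a conjunction is the disjunction of the negations.
Distribute ~ across &, flipping it to |, and negate each literal.

(~a) | a


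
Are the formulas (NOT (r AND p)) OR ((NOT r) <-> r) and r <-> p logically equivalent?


Compare truth tables:
p | r | φ | ψ
-------------
F | F | T | T
T | F | T | F
F | T | T | F
T | T | F | T
They differ at row 2 (p=T, r=F): φ=T but ψ=F.

No, they are not logically equivalent.


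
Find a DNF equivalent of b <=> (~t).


Step 1: b ↔ (¬t) is true exactly when both agree: (b ∧ (¬t)) ∨ (¬b ∧ ¬(¬t)).
Step 2: Eliminate any double negations (¬¬X = X).

(b & (~t)) | ((~b) & t)


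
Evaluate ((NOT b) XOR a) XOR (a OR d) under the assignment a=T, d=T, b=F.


Substitute a=T, d=T, b=F:
NOT b = T
(NOT b) XOR a = T XOR T = F
a OR d = T OR T = T
((NOT b) XOR a) XOR (a OR d) = F XOR T = T

T


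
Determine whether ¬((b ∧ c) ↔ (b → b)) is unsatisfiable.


Truth table over {b, c}:
b | c | φ
---------
F | F | T
T | F | T
F | T | T
T | T | F
Satisfying assignment at row 1: b=F, c=F gives T.

No, it is not a contradiction.


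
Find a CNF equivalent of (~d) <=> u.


Step 1: Rewrite (¬d) ↔ u as ((¬d) → u) ∧ (u → (¬d)).
Step 2: Rewrite each implication as a disjunction.
Step 3: Eliminate any double negations (¬¬X = X).

(d | u) & ((~u) | (~d))


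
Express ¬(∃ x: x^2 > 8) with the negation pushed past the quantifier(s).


¬(∀ x: φ) = ∃ x: ¬φ, and ¬(∃ x: φ) = ∀ x: ¬φ.
Apply to the existential statement.

∀ x: ¬(x^2 > 8)


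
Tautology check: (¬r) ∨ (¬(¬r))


Build the truth table over {r}:
r | φ
-----
F | T
T | T
Every row evaluates to true.

Yes, it is a tautology.


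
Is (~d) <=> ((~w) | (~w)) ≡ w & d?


Compare truth tables:
d | w | φ | ψ
-------------
False | False | True | False
True | False | False | False
False | True | False | False
True | True | True | True
They differ at row 1 (d=False, w=False): φ=True but ψ=False.

No, they are not logically equivalent.


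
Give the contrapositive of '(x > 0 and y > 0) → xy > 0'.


The contrapositive of (P → Q) is (¬Q → ¬P); it is logically equivalent to the original.
Here P = '(x > 0 and y > 0)' and Q = 'xy > 0'.

If not (xy > 0), then not ((x > 0 and y > 0)).


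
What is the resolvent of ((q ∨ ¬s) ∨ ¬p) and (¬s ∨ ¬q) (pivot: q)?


The clauses contain complementary literals q and ¬q.
Resolution eliminates this pair and disjoins the remaining literals (merging duplicates).

(¬s ∨ ¬p)


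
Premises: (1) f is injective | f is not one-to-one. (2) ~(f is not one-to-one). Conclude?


Disjunctive syllogism: from (P ∨ Q) and ¬P, infer Q.
One disjunct, 'f is not one-to-one', is ruled out; the other must hold.

f is injective


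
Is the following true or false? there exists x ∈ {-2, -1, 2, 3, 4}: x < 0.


Evaluate the predicate on each element: -2:T, -1:T, 2:F, 3:F, 4:F.
Witness x = -2 satisfies the predicate.

T


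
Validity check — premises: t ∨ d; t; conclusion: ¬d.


This is affirming a disjunct (fallacy). There exist truth assignments where the premises are all true but the conclusion is false.

Invalid.


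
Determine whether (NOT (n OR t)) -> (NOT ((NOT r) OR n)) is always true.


Build the truth table over {n, r, t}:
n | r | t | φ
-------------
F | F | F | F
T | F | F | T
F | T | F | T
T | T | F | T
F | F | T | T
T | F | T | T
F | T | T | T
T | T | T | T
Counterexample at row 1: with n=F, r=F, t=F, the formula is F.

No, it is not a tautology.


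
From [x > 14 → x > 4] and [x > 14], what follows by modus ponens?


Modus ponens: from (P → Q) and P, infer Q.
P = 'x > 14' is asserted, and P → Q holds, so Q follows.

x > 4.


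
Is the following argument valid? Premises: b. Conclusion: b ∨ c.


This matches the form of disjunction introduction: the conclusion follows in every model of the premises.

Valid.


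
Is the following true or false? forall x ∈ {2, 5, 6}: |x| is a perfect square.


Evaluate the predicate on each element: 2:False, 5:False, 6:False.
Counterexample x = 2 fails the predicate.

False


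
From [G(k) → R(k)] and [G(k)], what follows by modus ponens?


Modus ponens: from (P → Q) and P, infer Q.
P = 'G(k)' is asserted, and P → Q holds, so Q follows.

R(k).


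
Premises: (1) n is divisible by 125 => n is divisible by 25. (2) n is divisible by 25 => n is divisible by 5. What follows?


Hypothetical syllogism: from (P → Q) and (Q → R), infer (P → R).
Chain the two implications through the shared middle term 'n is divisible by 25'.

n is divisible by 125 => n is divisible by 5


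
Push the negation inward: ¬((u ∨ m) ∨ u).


De Morgan: the negation of a disjunction is the conjunction of the negations.
Distribute ¬ across ∨, flipping it to ∧, and negate each literal.

((¬u) ∧ (¬m)) ∧ (¬u)


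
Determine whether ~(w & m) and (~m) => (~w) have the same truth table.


Compare truth tables:
m | w | φ | ψ
-------------
False | False | True | True
True | False | True | True
False | True | True | False
True | True | False | True
They differ at row 3 (m=False, w=True): φ=True but ψ=False.

No, they are not logically equivalent.


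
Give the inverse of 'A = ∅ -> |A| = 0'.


The inverse of (P → Q) is (¬P → ¬Q). It is equivalent to the converse, not to the original.
Here P = 'A = ∅' and Q = '|A| = 0'.

If not (A = ∅), then not (|A| = 0).


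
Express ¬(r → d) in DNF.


Step 1: Rewrite implication then negate: ¬(¬r ∨ d) = r ∧ ¬d.

r ∧ (¬d)


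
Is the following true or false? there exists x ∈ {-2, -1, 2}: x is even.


Evaluate the predicate on each element: -2:T, -1:F, 2:T.
Witness x = -2 satisfies the predicate.

T


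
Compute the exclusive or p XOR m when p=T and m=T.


Exclusive or is true when exactly one operand is true.
Substitute: p=T, m=T.
T XOR T evaluates to F.

F


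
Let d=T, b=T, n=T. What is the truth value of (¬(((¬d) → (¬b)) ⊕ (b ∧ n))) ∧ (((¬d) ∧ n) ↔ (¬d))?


Substitute d=T, b=T, n=T:
… (earlier sub-steps elided)
¬b = F
(¬d) → (¬b) = F → F = T
b ∧ n = T ∧ T = T
((¬d) → (¬b)) ⊕ (b ∧ n) = T ⊕ T = F
¬(((¬d) → (¬b)) ⊕ (b ∧ n)) = T
¬d = F
(¬d) ∧ n = F ∧ T = F
¬d = F
((¬d) ∧ n) ↔ (¬d) = F ↔ F = T
(¬(((¬d) → (¬b)) ⊕ (b ∧ n))) ∧ (((¬d) ∧ n) ↔ (¬d)) = T ∧ T = T

T


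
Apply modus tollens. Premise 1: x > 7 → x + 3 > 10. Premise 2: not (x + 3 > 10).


Modus tollens: from (P → Q) and ¬Q, infer ¬P.
Q = 'x + 3 > 10' is denied; since P → Q, P must also fail.

Not (x > 7).


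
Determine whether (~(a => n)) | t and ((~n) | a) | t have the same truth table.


Compare truth tables:
a | n | t | φ | ψ
-----------------
False | False | False | False | True
True | False | False | True | True
False | True | False | False | False
True | True | False | False | True
False | False | True | True | True
True | False | True | True | True
False | True | True | True | True
True | True | True | True | True
They differ at row 1 (a=False, n=False, t=False): φ=False but ψ=True.

No, they are not logically equivalent.


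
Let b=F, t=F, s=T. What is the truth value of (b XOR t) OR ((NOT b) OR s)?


Substitute b=F, t=F, s=T:
b XOR t = F XOR F = F
NOT b = T
(NOT b) OR s = T OR T = T
(b XOR t) OR ((NOT b) OR s) = F OR T = T

T


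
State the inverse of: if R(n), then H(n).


The inverse of (P → Q) is (¬P → ¬Q). It is equivalent to the converse, not to the original.
Here P = 'R(n)' and Q = 'H(n)'.

If not (R(n)), then not (H(n)).


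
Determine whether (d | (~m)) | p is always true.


Build the truth table over {d, m, p}:
d | m | p | φ
-------------
False | False | False | True
True | False | False | True
False | True | False | False
True | True | False | True
False | False | True | True
True | False | True | True
False | True | True | True
True | True | True | True
Counterexample at row 3: with d=False, m=True, p=False, the formula is False.

No, it is not a tautology.


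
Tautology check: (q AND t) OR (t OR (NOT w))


Build the truth table over {q, t, w}:
q | t | w | φ
-------------
F | F | F | T
T | F | F | T
F | T | F | T
T | T | F | T
F | F | T | F
T | F | T | F
F | T | T | T
T | T | T | T
Counterexample at row 5: with q=F, t=F, w=T, the formula is F.

No, it is not a tautology.


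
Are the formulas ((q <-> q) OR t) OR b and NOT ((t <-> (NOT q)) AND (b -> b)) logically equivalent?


Compare truth tables:
b | q | t | φ | ψ
-----------------
F | F | F | T | T
T | F | F | T | T
F | T | F | T | F
T | T | F | T | F
F | F | T | T | F
T | F | T | T | F
F | T | T | T | T
T | T | T | T | T
They differ at row 3 (b=F, q=T, t=F): φ=T but ψ=F.

No, they are not logically equivalent.


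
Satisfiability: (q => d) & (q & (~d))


Check all 4 assignments over {d, q}:
d | q | φ
---------
False | False | False
True | False | False
False | True | False
True | True | False
No assignment makes the formula true.

Unsatisfiable.


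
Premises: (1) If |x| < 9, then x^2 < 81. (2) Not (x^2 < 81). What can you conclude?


Modus tollens: from (P → Q) and ¬Q, infer ¬P.
Q = 'x^2 < 81' is denied; since P → Q, P must also fail.

Not (|x| < 9).


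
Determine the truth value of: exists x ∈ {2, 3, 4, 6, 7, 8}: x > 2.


Evaluate the predicate on each element: 2:False, 3:True, 4:True, 6:True, 7:True, 8:True.
Witness x = 3 satisfies the predicate.

True


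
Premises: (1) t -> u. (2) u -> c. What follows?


Hypothetical syllogism: from (P → Q) and (Q → R), infer (P → R).
Chain the two implications through the shared middle term 'u'.

t -> c


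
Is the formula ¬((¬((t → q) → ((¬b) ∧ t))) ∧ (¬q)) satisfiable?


Search for a satisfying assignment over {b, q, t}.
Try b=F, q=T, t=F: the formula evaluates to T.
A satisfying assignment exists.

Satisfiable.


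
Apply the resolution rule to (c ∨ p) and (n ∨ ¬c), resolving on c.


The clauses contain complementary literals c and ¬c.
Resolution eliminates this pair and disjoins the remaining literals (merging duplicates).

(p ∨ n)


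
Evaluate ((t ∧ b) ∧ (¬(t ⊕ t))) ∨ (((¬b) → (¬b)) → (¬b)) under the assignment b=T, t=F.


Substitute b=T, t=F:
t ∧ b = F ∧ T = F
t ⊕ t = F ⊕ F = F
¬(t ⊕ t) = T
(t ∧ b) ∧ (¬(t ⊕ t)) = F ∧ T = F
¬b = F
¬b = F
(¬b) → (¬b) = F → F = T
¬b = F
((¬b) → (¬b)) → (¬b) = T → F = F
((t ∧ b) ∧ (¬(t ⊕ t))) ∨ (((¬b) → (¬b)) → (¬b)) = F ∨ F = F

F


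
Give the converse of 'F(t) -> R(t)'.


The converse of (P → Q) is (Q → P). It is not in general equivalent to the original.
Here P = 'F(t)' and Q = 'R(t)'.

If R(t), then F(t).


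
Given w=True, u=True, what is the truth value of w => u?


Implication is false only when antecedent is true and consequent is false.
Substitute: w=True, u=True.
True => True evaluates to True.

True


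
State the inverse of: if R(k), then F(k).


The inverse of (P → Q) is (¬P → ¬Q). It is equivalent to the converse, not to the original.
Here P = 'R(k)' and Q = 'F(k)'.

If not (R(k)), then not (F(k)).


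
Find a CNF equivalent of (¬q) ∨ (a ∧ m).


Step 1: Distribute ∨ over ∧: (¬q) ∨ (a ∧ m) = ((¬q) ∨ a) ∧ ((¬q) ∨ m).

((¬q) ∨ a) ∧ ((¬q) ∨ m)


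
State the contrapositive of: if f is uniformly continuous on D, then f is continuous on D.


The contrapositive of (P → Q) is (¬Q → ¬P); it is logically equivalent to the original.
Here P = 'f is uniformly continuous on D' and Q = 'f is continuous on D'.

If not (f is continuous on D), then not (f is uniformly continuous on D).


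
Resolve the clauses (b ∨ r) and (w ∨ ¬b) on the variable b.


The clauses contain complementary literals b and ¬b.
Resolution eliminates this pair and disjoins the remaining literals (merging duplicates).

(r ∨ w)


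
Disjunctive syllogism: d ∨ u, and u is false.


Disjunctive syllogism: from (P ∨ Q) and ¬P, infer Q.
One disjunct, 'u', is ruled out; the other must hold.

d


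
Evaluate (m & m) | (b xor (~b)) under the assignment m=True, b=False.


Substitute m=True, b=False:
m & m = True & True = True
~b = True
b xor (~b) = False xor True = True
(m & m) | (b xor (~b)) = True | True = True

True


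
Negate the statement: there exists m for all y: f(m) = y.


Negation flips each quantifier (∀↔∃) and negates the inner predicate.
¬(there exists m for all y: φ) = for all m there exists y: ¬φ.

for all m there exists y: NOT(f(m) = y)


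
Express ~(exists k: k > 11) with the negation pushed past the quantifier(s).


¬(forall x: φ) = exists x: ¬φ, and ¬(exists x: φ) = forall x: ¬φ.
Apply to the existential statement.

forall k: ~(k > 11)


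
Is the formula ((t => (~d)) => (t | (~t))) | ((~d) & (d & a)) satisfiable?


Search for a satisfying assignment over {a, d, t}.
Try a=False, d=False, t=False: the formula evaluates to True.
A satisfying assignment exists.

Satisfiable.


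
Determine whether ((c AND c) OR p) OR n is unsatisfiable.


Truth table over {c, n, p}:
c | n | p | φ
-------------
F | F | F | F
T | F | F | T
F | T | F | T
T | T | F | T
F | F | T | T
T | F | T | T
F | T | T | T
T | T | T | T
Satisfying assignment at row 2: c=T, n=F, p=F gives T.

No, it is not a contradiction.


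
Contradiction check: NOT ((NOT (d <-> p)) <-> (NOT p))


Truth table over {d, p}:
d | p | φ
---------
F | F | T
T | F | F
F | T | T
T | T | F
Satisfying assignment at row 1: d=F, p=F gives T.

No, it is not a contradiction.


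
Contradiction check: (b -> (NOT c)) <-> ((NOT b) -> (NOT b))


Truth table over {b, c}:
b | c | φ
---------
F | F | T
T | F | T
F | T | T
T | T | F
Satisfying assignment at row 1: b=F, c=F gives T.

No, it is not a contradiction.


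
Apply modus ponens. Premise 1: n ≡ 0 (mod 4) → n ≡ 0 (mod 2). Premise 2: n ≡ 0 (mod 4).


Modus ponens: from (P → Q) and P, infer Q.
P = 'n ≡ 0 (mod 4)' is asserted, and P → Q holds, so Q follows.

n ≡ 0 (mod 2).


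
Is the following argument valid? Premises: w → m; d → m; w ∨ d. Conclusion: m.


This matches the form of proof by cases: the conclusion follows in every model of the premises.

Valid.


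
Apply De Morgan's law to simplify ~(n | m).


De Morgan: the negation of a disjunction is the conjunction of the negations.
Distribute ~ across |, flipping it to &, and negate each literal.

(~n) & (~m)


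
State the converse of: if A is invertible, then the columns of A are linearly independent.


The converse of (P → Q) is (Q → P). It is not in general equivalent to the original.
Here P = 'A is invertible' and Q = 'the columns of A are linearly independent'.

If the columns of A are linearly independent, then A is invertible.


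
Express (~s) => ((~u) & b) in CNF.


Step 1: Rewrite (¬s) → ((¬u) ∧ b) as ¬(¬s) ∨ ((¬u) ∧ b).
Step 2: Distribute ∨ over ∧.
Step 3: Eliminate any double negations (¬¬X = X).

(s | (~u)) & (s | b)


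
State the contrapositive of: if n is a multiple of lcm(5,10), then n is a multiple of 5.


The contrapositive of (P → Q) is (¬Q → ¬P); it is logically equivalent to the original.
Here P = 'n is a multiple of lcm(5,10)' and Q = 'n is a multiple of 5'.

If not (n is a multiple of 5), then not (n is a multiple of lcm(5,10)).


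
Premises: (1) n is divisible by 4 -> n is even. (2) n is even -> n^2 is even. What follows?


Hypothetical syllogism: from (P → Q) and (Q → R), infer (P → R).
Chain the two implications through the shared middle term 'n is even'.

n is divisible by 4 -> n^2 is even


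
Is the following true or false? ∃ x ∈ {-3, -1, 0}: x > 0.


Evaluate the predicate on each element: -3:F, -1:F, 0:F.
No element satisfies the predicate.

F


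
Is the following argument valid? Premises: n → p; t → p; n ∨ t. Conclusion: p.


This matches the form of proof by cases: the conclusion follows in every model of the premises.

Valid.


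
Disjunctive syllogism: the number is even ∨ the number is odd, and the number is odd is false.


Disjunctive syllogism: from (P ∨ Q) and ¬P, infer Q.
One disjunct, 'the number is odd', is ruled out; the other must hold.

the number is even


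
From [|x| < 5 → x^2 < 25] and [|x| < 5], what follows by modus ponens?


Modus ponens: from (P → Q) and P, infer Q.
P = '|x| < 5' is asserted, and P → Q holds, so Q follows.

x^2 < 25.


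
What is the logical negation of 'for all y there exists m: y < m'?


Negation flips each quantifier (∀↔∃) and negates the inner predicate.
¬(for all y there exists m: φ) = there exists y for all m: ¬φ.

there exists y for all m: NOT(y < m)


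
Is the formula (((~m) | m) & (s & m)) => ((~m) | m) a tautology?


Build the truth table over {m, s}:
m | s | φ
---------
False | False | True
True | False | True
False | True | True
True | True | True
Every row evaluates to true.

Yes, it is a tautology.


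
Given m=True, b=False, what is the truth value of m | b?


Disjunction is false only when both operands are false.
Substitute: m=True, b=False.
True | False evaluates to True.

True


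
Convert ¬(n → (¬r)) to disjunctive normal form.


Step 1: Rewrite implication then negate: ¬(¬n ∨ (¬r)) = n ∧ ¬(¬r).
Step 2: Eliminate any double negations (¬¬X = X).

n ∧ r


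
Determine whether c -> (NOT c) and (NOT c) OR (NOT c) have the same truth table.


Compare truth tables:
c | φ | ψ
---------
F | T | T
T | F | F
The columns φ and ψ agree on every row.

Yes, they are logically equivalent.


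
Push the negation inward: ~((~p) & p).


De Morgan: the negation of a conjunction is the disjunction of the negations.
Distribute ~ across &, flipping it to |, and negate each literal.

p | (~p)


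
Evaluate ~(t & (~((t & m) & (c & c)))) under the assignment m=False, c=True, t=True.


Substitute m=False, c=True, t=True:
t & m = True & False = False
c & c = True & True = True
(t & m) & (c & c) = False & True = False
~((t & m) & (c & c)) = True
t & (~((t & m) & (c & c))) = True & True = True
~(t & (~((t & m) & (c & c)))) = False

False


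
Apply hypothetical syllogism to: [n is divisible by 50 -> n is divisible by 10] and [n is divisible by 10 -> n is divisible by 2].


Hypothetical syllogism: from (P → Q) and (Q → R), infer (P → R).
Chain the two implications through the shared middle term 'n is divisible by 10'.

n is divisible by 50 -> n is divisible by 2


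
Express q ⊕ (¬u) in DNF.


Step 1: q ⊕ (¬u) is true exactly when they disagree: (q ∧ ¬(¬u)) ∨ (¬q ∧ (¬u)).
Step 2: Eliminate any double negations (¬¬X = X).

(q ∧ u) ∨ ((¬q) ∧ (¬u))


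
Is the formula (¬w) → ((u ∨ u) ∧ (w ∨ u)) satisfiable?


Search for a satisfying assignment over {u, w}.
Try u=T, w=F: the formula evaluates to T.
A satisfying assignment exists.

Satisfiable.


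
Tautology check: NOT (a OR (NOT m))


Build the truth table over {a, m}:
a | m | φ
---------
F | F | F
T | F | F
F | T | T
T | T | F
Counterexample at row 1: with a=F, m=F, the formula is F.

No, it is not a tautology.


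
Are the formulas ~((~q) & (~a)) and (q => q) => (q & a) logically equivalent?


Compare truth tables:
a | q | φ | ψ
-------------
False | False | False | False
True | False | True | False
False | True | True | False
True | True | True | True
They differ at row 2 (a=True, q=False): φ=True but ψ=False.

No, they are not logically equivalent.


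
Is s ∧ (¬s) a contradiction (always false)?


Truth table over {s}:
s | φ
-----
F | F
T | F
Every row is false.

Yes, it is a contradiction.


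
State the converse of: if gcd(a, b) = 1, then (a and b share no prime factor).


The converse of (P → Q) is (Q → P). It is not in general equivalent to the original.
Here P = 'gcd(a, b) = 1' and Q = '(a and b share no prime factor)'.

If (a and b share no prime factor), then gcd(a, b) = 1.


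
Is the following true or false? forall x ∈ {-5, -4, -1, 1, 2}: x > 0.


Evaluate the predicate on each element: -5:False, -4:False, -1:False, 1:True, 2:True.
Counterexample x = -5 fails the predicate.

False


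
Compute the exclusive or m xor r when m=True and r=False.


Exclusive or is true when exactly one operand is true.
Substitute: m=True, r=False.
True xor False evaluates to True.

True


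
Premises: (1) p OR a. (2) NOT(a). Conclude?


Disjunctive syllogism: from (P ∨ Q) and ¬P, infer Q.
One disjunct, 'a', is ruled out; the other must hold.

p


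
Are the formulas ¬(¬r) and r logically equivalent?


Compare truth tables:
r | φ | ψ
---------
F | F | F
T | T | T
The columns φ and ψ agree on every row.

Yes, they are logically equivalent.


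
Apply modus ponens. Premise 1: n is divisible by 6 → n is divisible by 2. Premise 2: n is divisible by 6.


Modus ponens: from (P → Q) and P, infer Q.
P = 'n is divisible by 6' is asserted, and P → Q holds, so Q follows.

n is divisible by 2.


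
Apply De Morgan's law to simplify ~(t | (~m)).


De Morgan: the negation of a disjunction is the conjunction of the negations.
Distribute ~ across |, flipping it to &, and negate each literal.

(~t) & m


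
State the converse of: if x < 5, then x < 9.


The converse of (P → Q) is (Q → P). It is not in general equivalent to the original.
Here P = 'x < 5' and Q = 'x < 9'.

If x < 9, then x < 5.


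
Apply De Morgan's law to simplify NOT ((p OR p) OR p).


De Morgan: the negation of a disjunction is the conjunction of the negations.
Distribute NOT across OR, flipping it to AND, and negate each literal.

((NOT p) AND (NOT p)) AND (NOT p)


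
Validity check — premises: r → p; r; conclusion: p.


This matches the form of modus ponens: the conclusion follows in every model of the premises.

Valid.


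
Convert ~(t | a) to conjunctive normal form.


Step 1: Apply De Morgan: ¬(t ∨ a) = ¬t ∧ ¬a.

(~t) & (~a)


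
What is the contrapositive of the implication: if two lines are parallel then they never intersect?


The contrapositive of (P → Q) is (¬Q → ¬P); it is logically equivalent to the original.
Here P = 'two lines are parallel' and Q = 'they never intersect'.

If not (they never intersect), then not (two lines are parallel).


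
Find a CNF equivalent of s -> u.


Step 1: Rewrite s → u as ¬s ∨ u.

(NOT s) OR u


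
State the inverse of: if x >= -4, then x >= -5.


The inverse of (P → Q) is (¬P → ¬Q). It is equivalent to the converse, not to the original.
Here P = 'x >= -4' and Q = 'x >= -5'.

If not (x >= -4), then not (x >= -5).


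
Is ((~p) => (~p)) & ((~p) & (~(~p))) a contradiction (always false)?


Truth table over {p}:
p | φ
-----
False | False
True | False
Every row is false.

Yes, it is a contradiction.


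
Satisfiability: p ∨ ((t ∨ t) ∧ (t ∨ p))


Search for a satisfying assignment over {p, t}.
Try p=T, t=F: the formula evaluates to T.
A satisfying assignment exists.

Satisfiable.


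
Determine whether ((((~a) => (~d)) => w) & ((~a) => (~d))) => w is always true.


Build the truth table over {a, d, w}:
a | d | w | φ
-------------
False | False | False | True
True | False | False | True
False | True | False | True
True | True | False | True
False | False | True | True
True | False | True | True
False | True | True | True
True | True | True | True
Every row evaluates to true.

Yes, it is a tautology.


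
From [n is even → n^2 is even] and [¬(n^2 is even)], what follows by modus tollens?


Modus tollens: from (P → Q) and ¬Q, infer ¬P.
Q = 'n^2 is even' is denied; since P → Q, P must also fail.

Not (n is even).


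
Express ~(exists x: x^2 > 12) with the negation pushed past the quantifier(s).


¬(forall x: φ) = exists x: ¬φ, and ¬(exists x: φ) = forall x: ¬φ.
Apply to the existential statement.

forall x: ~(x^2 > 12)


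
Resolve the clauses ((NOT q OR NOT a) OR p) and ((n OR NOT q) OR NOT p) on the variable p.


The clauses contain complementary literals p and NOTp.
Resolution eliminates this pair and disjoins the remaining literals (merging duplicates).

((NOT q OR NOT a) OR n)


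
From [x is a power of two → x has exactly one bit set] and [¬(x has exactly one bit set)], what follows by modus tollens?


Modus tollens: from (P → Q) and ¬Q, infer ¬P.
Q = 'x has exactly one bit set' is denied; since P → Q, P must also fail.

Not (x is a power of two).


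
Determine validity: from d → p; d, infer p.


This matches the form of modus ponens: the conclusion follows in every model of the premises.

Valid.


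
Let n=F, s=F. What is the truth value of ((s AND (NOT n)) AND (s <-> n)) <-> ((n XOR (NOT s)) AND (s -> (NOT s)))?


Substitute n=F, s=F:
NOT n = T
s AND (NOT n) = F AND T = F
s <-> n = F <-> F = T
(s AND (NOT n)) AND (s <-> n) = F AND T = F
NOT s = T
n XOR (NOT s) = F XOR T = T
NOT s = T
s -> (NOT s) = F -> T = T
(n XOR (NOT s)) AND (s -> (NOT s)) = T AND T = T
((s AND (NOT n)) AND (s <-> n)) <-> ((n XOR (NOT s)) AND (s -> (NOT s))) = F <-> T = F

F


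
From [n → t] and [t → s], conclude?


Hypothetical syllogism: from (P → Q) and (Q → R), infer (P → R).
Chain the two implications through the shared middle term 't'.

n → s


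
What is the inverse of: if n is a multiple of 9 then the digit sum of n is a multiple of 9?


The inverse of (P → Q) is (¬P → ¬Q). It is equivalent to the converse, not to the original.
Here P = 'n is a multiple of 9' and Q = 'the digit sum of n is a multiple of 9'.

If not (n is a multiple of 9), then not (the digit sum of n is a multiple of 9).


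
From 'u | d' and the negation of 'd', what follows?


Disjunctive syllogism: from (P ∨ Q) and ¬P, infer Q.
One disjunct, 'd', is ruled out; the other must hold.

u


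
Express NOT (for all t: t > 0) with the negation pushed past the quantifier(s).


¬(for all x: φ) = there exists x: ¬φ, and ¬(there exists x: φ) = for all x: ¬φ.
Apply to the universal statement.

there exists t: NOT(t > 0)


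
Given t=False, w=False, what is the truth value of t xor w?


Exclusive or is true when exactly one operand is true.
Substitute: t=False, w=False.
False xor False evaluates to False.

False


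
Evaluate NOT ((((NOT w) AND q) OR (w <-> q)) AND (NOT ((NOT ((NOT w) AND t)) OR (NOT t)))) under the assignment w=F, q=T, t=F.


Substitute w=F, q=T, t=F:
… (earlier sub-steps elided)
w <-> q = F <-> T = F
((NOT w) AND q) OR (w <-> q) = T OR F = T
NOT w = T
(NOT w) AND t = T AND F = F
NOT ((NOT w) AND t) = T
NOT t = T
(NOT ((NOT w) AND t)) OR (NOT t) = T OR T = T
NOT ((NOT ((NOT w) AND t)) OR (NOT t)) = F
(((NOT w) AND q) OR (w <-> q)) AND (NOT ((NOT ((NOT w) AND t)) OR (NOT t))) = T AND F = F
NOT ((((NOT w) AND q) OR (w <-> q)) AND (NOT ((NOT ((NOT w) AND t)) OR (NOT t)))) = T

T


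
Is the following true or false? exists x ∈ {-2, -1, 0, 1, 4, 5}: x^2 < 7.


Evaluate the predicate on each element: -2:True, -1:True, 0:True, 1:True, 4:False, 5:False.
Witness x = -2 satisfies the predicate.

True


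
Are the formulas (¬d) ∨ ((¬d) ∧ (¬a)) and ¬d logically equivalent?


Compare truth tables:
a | d | φ | ψ
-------------
F | F | T | T
T | F | T | T
F | T | F | F
T | T | F | F
The columns φ and ψ agree on every row.

Yes, they are logically equivalent.


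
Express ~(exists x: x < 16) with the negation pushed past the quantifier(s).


¬(forall x: φ) = exists x: ¬φ, and ¬(exists x: φ) = forall x: ¬φ.
Apply to the existential statement.

forall x: ~(x < 16)


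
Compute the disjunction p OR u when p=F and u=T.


Disjunction is false only when both operands are false.
Substitute: p=F, u=T.
F OR T evaluates to T.

T


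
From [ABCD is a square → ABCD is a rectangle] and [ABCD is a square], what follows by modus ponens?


Modus ponens: from (P → Q) and P, infer Q.
P = 'ABCD is a square' is asserted, and P → Q holds, so Q follows.

ABCD is a rectangle.


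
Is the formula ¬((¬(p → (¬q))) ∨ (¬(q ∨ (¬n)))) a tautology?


Build the truth table over {n, p, q}:
n | p | q | φ
-------------
F | F | F | T
T | F | F | F
F | T | F | T
T | T | F | F
F | F | T | T
T | F | T | T
F | T | T | F
T | T | T | F
Counterexample at row 2: with n=T, p=F, q=F, the formula is F.

No, it is not a tautology.


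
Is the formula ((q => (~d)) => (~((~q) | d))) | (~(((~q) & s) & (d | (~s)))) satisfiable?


Search for a satisfying assignment over {d, q, s}.
Try d=False, q=False, s=False: the formula evaluates to True.
A satisfying assignment exists.

Satisfiable.


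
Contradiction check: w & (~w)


Truth table over {w}:
w | φ
-----
False | False
True | False
Every row is false.

Yes, it is a contradiction.


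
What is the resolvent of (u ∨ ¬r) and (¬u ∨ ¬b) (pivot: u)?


The clauses contain complementary literals u and ¬u.
Resolution eliminates this pair and disjoins the remaining literals (merging duplicates).

(¬r ∨ ¬b)


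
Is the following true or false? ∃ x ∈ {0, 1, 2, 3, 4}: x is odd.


Evaluate the predicate on each element: 0:F, 1:T, 2:F, 3:T, 4:F.
Witness x = 1 satisfies the predicate.

T


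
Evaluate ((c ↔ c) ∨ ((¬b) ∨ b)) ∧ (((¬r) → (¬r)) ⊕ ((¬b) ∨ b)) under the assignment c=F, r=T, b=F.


Substitute c=F, r=T, b=F:
… (earlier sub-steps elided)
¬b = T
(¬b) ∨ b = T ∨ F = T
(c ↔ c) ∨ ((¬b) ∨ b) = T ∨ T = T
¬r = F
¬r = F
(¬r) → (¬r) = F → F = T
¬b = T
(¬b) ∨ b = T ∨ F = T
((¬r) → (¬r)) ⊕ ((¬b) ∨ b) = T ⊕ T = F
((c ↔ c) ∨ ((¬b) ∨ b)) ∧ (((¬r) → (¬r)) ⊕ ((¬b) ∨ b)) = T ∧ F = F

F


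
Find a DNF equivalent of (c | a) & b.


Step 1: Distribute ∧ over ∨: (c ∨ a) ∧ b = (c ∧ b) ∨ (a ∧ b).

(c & b) | (a & b)


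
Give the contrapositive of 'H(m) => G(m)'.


The contrapositive of (P → Q) is (¬Q → ¬P); it is logically equivalent to the original.
Here P = 'H(m)' and Q = 'G(m)'.

If not (G(m)), then not (H(m)).


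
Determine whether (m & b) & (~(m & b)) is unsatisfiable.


Truth table over {b, m}:
b | m | φ
---------
False | False | False
True | False | False
False | True | False
True | True | False
Every row is false.

Yes, it is a contradiction.


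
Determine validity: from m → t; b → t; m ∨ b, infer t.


This matches the form of proof by cases: the conclusion follows in every model of the premises.

Valid.


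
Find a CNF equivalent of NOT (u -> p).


Step 1: Rewrite u → p as ¬u ∨ p.
Step 2: Negate: ¬(¬u ∨ p) = u ∧ ¬p (De Morgan + double negation).

u AND (NOT p)


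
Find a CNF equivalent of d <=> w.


Step 1: Rewrite d ↔ w as (d → w) ∧ (w → d).
Step 2: Rewrite each implication as a disjunction.

((~d) | w) & ((~w) | d)


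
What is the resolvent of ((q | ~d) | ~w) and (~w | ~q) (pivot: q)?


The clauses contain complementary literals q and ~q.
Resolution eliminates this pair and disjoins the remaining literals (merging duplicates).

(~w | ~d)


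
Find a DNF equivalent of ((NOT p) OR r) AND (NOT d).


Step 1: Distribute ∧ over ∨: ((¬p) ∨ r) ∧ (¬d) = ((¬p) ∧ (¬d)) ∨ (r ∧ (¬d)).

((NOT p) AND (NOT d)) OR (r AND (NOT d))


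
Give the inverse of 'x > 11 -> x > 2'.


The inverse of (P → Q) is (¬P → ¬Q). It is equivalent to the converse, not to the original.
Here P = 'x > 11' and Q = 'x > 2'.

If not (x > 11), then not (x > 2).


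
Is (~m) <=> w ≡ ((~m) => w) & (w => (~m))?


Compare truth tables:
m | w | φ | ψ
-------------
False | False | False | False
True | False | True | True
False | True | True | True
True | True | False | False
The columns φ and ψ agree on every row.

Yes, they are logically equivalent.


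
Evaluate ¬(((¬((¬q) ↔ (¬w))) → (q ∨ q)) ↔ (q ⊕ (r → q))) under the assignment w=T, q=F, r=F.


Substitute w=T, q=F, r=F:
¬q = T
¬w = F
(¬q) ↔ (¬w) = T ↔ F = F
¬((¬q) ↔ (¬w)) = T
q ∨ q = F ∨ F = F
(¬((¬q) ↔ (¬w))) → (q ∨ q) = T → F = F
r → q = F → F = T
q ⊕ (r → q) = F ⊕ T = T
((¬((¬q) ↔ (¬w))) → (q ∨ q)) ↔ (q ⊕ (r → q)) = F ↔ T = F
¬(((¬((¬q) ↔ (¬w))) → (q ∨ q)) ↔ (q ⊕ (r → q))) = T

T


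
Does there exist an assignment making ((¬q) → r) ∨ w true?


Search for a satisfying assignment over {q, r, w}.
Try q=T, r=F, w=F: the formula evaluates to T.
A satisfying assignment exists.

Satisfiable.


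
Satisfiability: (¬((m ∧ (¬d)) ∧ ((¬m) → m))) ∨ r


Search for a satisfying assignment over {d, m, r}.
Try d=F, m=F, r=F: the formula evaluates to T.
A satisfying assignment exists.

Satisfiable.


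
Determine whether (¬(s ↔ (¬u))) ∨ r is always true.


Build the truth table over {r, s, u}:
r | s | u | φ
-------------
F | F | F | T
T | F | F | T
F | T | F | F
T | T | F | T
F | F | T | F
T | F | T | T
F | T | T | T
T | T | T | T
Counterexample at row 3: with r=F, s=T, u=F, the formula is F.

No, it is not a tautology.


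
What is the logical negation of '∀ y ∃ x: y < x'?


Negation flips each quantifier (∀↔∃) and negates the inner predicate.
¬(∀ y ∃ x: φ) = ∃ y ∀ x: ¬φ.

∃ y ∀ x: ¬(y < x)


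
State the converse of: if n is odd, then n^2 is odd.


The converse of (P → Q) is (Q → P). It is not in general equivalent to the original.
Here P = 'n is odd' and Q = 'n^2 is odd'.

If n^2 is odd, then n is odd.


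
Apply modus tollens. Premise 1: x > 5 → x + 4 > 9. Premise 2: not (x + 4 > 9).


Modus tollens: from (P → Q) and ¬Q, infer ¬P.
Q = 'x + 4 > 9' is denied; since P → Q, P must also fail.

Not (x > 5).


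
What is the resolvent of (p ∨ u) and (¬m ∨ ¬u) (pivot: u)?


The clauses contain complementary literals u and ¬u.
Resolution eliminates this pair and disjoins the remaining literals (merging duplicates).

(p ∨ ¬m)


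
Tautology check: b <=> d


Build the truth table over {b, d}:
b | d | φ
---------
False | False | True
True | False | False
False | True | False
True | True | True
Counterexample at row 2: with b=True, d=False, the formula is False.

No, it is not a tautology.


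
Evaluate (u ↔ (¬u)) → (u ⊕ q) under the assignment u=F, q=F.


Substitute u=F, q=F:
¬u = T
u ↔ (¬u) = F ↔ T = F
u ⊕ q = F ⊕ F = F
(u ↔ (¬u)) → (u ⊕ q) = F → F = T

T


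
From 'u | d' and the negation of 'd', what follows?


Disjunctive syllogism: from (P ∨ Q) and ¬P, infer Q.
One disjunct, 'd', is ruled out; the other must hold.

u


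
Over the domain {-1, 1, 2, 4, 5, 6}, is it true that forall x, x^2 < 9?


Evaluate the predicate on each element: -1:True, 1:True, 2:True, 4:False, 5:False, 6:False.
Counterexample x = 4 fails the predicate.

False


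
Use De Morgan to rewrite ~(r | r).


De Morgan: the negation of a disjunction is the conjunction of the negations.
Distribute ~ across |, flipping it to &, and negate each literal.

(~r) & (~r)


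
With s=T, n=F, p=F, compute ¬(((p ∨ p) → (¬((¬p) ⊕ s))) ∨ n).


Substitute s=T, n=F, p=F:
p ∨ p = F ∨ F = F
¬p = T
(¬p) ⊕ s = T ⊕ T = F
¬((¬p) ⊕ s) = T
(p ∨ p) → (¬((¬p) ⊕ s)) = F → T = T
((p ∨ p) → (¬((¬p) ⊕ s))) ∨ n = T ∨ F = T
¬(((p ∨ p) → (¬((¬p) ⊕ s))) ∨ n) = F

F


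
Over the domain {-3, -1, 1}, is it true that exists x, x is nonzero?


Evaluate the predicate on each element: -3:True, -1:True, 1:True.
Witness x = -3 satisfies the predicate.

True


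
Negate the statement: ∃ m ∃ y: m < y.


Negation flips each quantifier (∀↔∃) and negates the inner predicate.
¬(∃ m ∃ y: φ) = ∀ m ∀ y: ¬φ.

∀ m ∀ y: ¬(m < y)


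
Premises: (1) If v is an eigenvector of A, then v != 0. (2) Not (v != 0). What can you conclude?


Modus tollens: from (P → Q) and ¬Q, infer ¬P.
Q = 'v != 0' is denied; since P → Q, P must also fail.

Not (v is an eigenvector of A).


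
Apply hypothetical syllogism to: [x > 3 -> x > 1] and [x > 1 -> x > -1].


Hypothetical syllogism: from (P → Q) and (Q → R), infer (P → R).
Chain the two implications through the shared middle term 'x > 1'.

x > 3 -> x > -1


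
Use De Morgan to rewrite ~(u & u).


De Morgan: the negation of a conjunction is the disjunction of the negations.
Distribute ~ across &, flipping it to |, and negate each literal.

(~u) | (~u)


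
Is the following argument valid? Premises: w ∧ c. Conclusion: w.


This matches the form of conjunction elimination: the conclusion follows in every model of the premises.

Valid.


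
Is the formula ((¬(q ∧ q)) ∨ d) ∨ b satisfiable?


Search for a satisfying assignment over {b, d, q}.
Try b=F, d=F, q=F: the formula evaluates to T.
A satisfying assignment exists.

Satisfiable.


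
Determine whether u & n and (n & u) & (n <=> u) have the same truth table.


Compare truth tables:
n | u | φ | ψ
-------------
False | False | False | False
True | False | False | False
False | True | False | False
True | True | True | True
The columns φ and ψ agree on every row.

Yes, they are logically equivalent.


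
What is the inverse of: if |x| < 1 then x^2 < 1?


The inverse of (P → Q) is (¬P → ¬Q). It is equivalent to the converse, not to the original.
Here P = '|x| < 1' and Q = 'x^2 < 1'.

If not (|x| < 1), then not (x^2 < 1).


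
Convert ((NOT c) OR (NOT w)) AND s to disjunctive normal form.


Step 1: Distribute ∧ over ∨: ((¬c) ∨ (¬w)) ∧ s = ((¬c) ∧ s) ∨ ((¬w) ∧ s).

((NOT c) AND s) OR ((NOT w) AND s)


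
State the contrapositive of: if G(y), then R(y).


The contrapositive of (P → Q) is (¬Q → ¬P); it is logically equivalent to the original.
Here P = 'G(y)' and Q = 'R(y)'.

If not (R(y)), then not (G(y)).


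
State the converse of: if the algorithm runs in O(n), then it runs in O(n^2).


The converse of (P → Q) is (Q → P). It is not in general equivalent to the original.
Here P = 'the algorithm runs in O(n)' and Q = 'it runs in O(n^2)'.

If it runs in O(n^2), then the algorithm runs in O(n).


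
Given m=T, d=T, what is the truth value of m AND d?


Conjunction is true only when both operands are true.
Substitute: m=T, d=T.
T AND T evaluates to T.

T


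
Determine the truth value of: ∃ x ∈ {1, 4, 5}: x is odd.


Evaluate the predicate on each element: 1:T, 4:F, 5:T.
Witness x = 1 satisfies the predicate.

T


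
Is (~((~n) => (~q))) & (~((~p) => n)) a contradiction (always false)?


Truth table over {n, p, q}:
n | p | q | φ
-------------
False | False | False | False
True | False | False | False
False | True | False | False
True | True | False | False
False | False | True | True
True | False | True | False
False | True | True | False
True | True | True | False
Satisfying assignment at row 5: n=False, p=False, q=True gives True.

No, it is not a contradiction.
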